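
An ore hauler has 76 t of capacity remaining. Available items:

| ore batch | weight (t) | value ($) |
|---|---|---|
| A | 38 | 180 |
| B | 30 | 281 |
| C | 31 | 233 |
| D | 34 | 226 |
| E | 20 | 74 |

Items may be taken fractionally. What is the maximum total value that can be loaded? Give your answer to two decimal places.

Sort by value per unit weight and fill in that order.
Ratios (sorted): B 9.37, C 7.52, D 6.65, A 4.74, E 3.70
take B (30 @ 281); take C (31 @ 233); take 15/34 of D → 99.71. Capacity used 76/76.
Total value = 613.71

613.71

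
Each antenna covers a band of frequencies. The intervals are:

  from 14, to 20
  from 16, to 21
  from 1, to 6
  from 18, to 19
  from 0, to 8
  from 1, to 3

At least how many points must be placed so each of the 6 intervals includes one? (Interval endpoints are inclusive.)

Process intervals by earliest right end; each time one isn't hit yet, stab at its right endpoint.
Sorted: [1,3] [1,6] [0,8] [18,19] [14,20] [16,21]
{[1,3],[1,6],[0,8]} hit by 3; {[18,19],[14,20],[16,21]} hit by 19.
Points: 3, 19 (2 total).

2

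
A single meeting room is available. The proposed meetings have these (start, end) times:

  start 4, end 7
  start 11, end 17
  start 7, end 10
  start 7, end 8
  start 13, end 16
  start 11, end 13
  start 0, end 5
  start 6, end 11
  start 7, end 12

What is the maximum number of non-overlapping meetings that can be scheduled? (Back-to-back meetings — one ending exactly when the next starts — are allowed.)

4

Sort by end time and greedily take each interval whose start is ≥ the last chosen end.
Sorted by end: (0,5)  (4,7)  (7,8)  (7,10)  (6,11)  (7,12)  (11,13)  (13,16)  (11,17)
take (0,5); take (7,8); take (11,13); take (13,16).
Selected 4 meetings.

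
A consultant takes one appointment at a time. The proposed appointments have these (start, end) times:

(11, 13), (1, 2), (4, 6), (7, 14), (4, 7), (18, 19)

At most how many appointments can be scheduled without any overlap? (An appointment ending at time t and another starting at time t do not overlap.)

Greedy by earliest finish: after sorting by end time, pick each interval compatible with the last pick.
Sorted by end: (1,2)  (4,6)  (4,7)  (11,13)  (7,14)  (18,19)
take (1,2); take (4,6); skip (4,7); take (11,13); take (18,19).
Selected 4 appointments.

4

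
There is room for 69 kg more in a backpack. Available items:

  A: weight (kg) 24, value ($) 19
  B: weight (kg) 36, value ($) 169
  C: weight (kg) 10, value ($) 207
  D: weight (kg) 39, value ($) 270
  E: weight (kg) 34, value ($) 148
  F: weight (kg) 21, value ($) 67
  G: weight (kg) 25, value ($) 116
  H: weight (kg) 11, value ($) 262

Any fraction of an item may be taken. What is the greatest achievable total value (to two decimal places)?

Sort by value per unit weight and fill in that order.
Order: H (262/11=23.82) > C (207/10=20.70) > D (270/39=6.92) > B (169/36=4.69) > G (116/25=4.64) > E (148/34=4.35) > F (67/21=3.19) > A (19/24=0.79)
Fill: take H (11 @ 262) → take C (10 @ 207) → take D (39 @ 270) → take 9/36 of B → 42.25; 69/69 used.
Total value = 781.25

781.25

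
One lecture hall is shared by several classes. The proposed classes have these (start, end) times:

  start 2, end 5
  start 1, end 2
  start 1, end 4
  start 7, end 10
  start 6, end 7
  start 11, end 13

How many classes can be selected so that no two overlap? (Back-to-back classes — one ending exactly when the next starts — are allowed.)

Order by finish time; keep every interval that doesn't clash with the previous kept one.
By end time: (1,2), (1,4), (2,5), (6,7), (7,10), (11,13).
Pick (1,2); next start ≥ 2 → (2,5); next start ≥ 5 → (6,7); next start ≥ 7 → (7,10); next start ≥ 10 → (11,13).
Selected 5 classes.

5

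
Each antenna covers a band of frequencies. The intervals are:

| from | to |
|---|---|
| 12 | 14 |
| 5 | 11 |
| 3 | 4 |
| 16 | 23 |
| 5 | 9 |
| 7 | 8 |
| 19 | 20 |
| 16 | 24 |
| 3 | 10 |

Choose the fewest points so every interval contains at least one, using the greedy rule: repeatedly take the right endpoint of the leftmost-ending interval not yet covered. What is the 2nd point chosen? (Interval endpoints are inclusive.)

Sorted: [3,4] [7,8] [5,9] [3,10] [5,11] [12,14] [19,20] [16,23] [16,24]
{[3,4]} hit by 4; {[7,8],[5,9],[3,10],[5,11]} hit by 8; {[12,14]} hit by 14; {[19,20],[16,23],[16,24]} hit by 20.
Points: 4, 8, 14, 20 (4 total).

8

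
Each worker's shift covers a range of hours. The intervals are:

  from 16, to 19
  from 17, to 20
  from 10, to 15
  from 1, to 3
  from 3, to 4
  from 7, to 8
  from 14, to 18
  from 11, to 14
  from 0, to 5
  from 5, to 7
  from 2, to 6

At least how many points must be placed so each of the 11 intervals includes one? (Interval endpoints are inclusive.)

Sort by right endpoint; whenever an interval is uncovered, place a point at its right end.
By right end: [1,3]  [3,4]  [0,5]  [2,6]  [5,7]  [7,8]  [11,14]  [10,15]  [14,18]  [16,19]  [17,20]
[1,3] uncovered → point at 3; [5,7] uncovered → point at 7; [11,14] uncovered → point at 14; [16,19] uncovered → point at 19.
Points: 3, 7, 14, 19 (4 total).

4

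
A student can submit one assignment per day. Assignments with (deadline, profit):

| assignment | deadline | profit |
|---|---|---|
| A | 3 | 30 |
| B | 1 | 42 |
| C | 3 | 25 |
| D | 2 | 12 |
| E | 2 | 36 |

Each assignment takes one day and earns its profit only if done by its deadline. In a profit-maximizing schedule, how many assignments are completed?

By profit: B(d1,42), E(d2,36), A(d3,30), C(d3,25), D(d2,12)
B→slot 1; E→slot 2; A→slot 3; C skipped; D skipped.
3 of 5 scheduled.

3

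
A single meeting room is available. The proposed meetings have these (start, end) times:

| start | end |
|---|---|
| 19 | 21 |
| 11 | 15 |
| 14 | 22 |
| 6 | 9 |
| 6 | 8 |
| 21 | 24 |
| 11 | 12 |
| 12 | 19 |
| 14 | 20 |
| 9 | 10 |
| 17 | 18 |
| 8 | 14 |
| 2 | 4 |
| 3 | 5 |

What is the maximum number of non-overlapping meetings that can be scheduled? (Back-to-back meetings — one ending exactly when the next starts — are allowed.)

By end time: (2,4), (3,5), (6,8), (6,9), (9,10), (11,12), (8,14), (11,15), (17,18), (12,19), (14,20), (19,21), (14,22), (21,24).
Pick (2,4); next start ≥ 4 → (6,8); next start ≥ 8 → (9,10); next start ≥ 10 → (11,12); next start ≥ 12 → (17,18); next start ≥ 18 → (19,21); next start ≥ 21 → (21,24).
Selected 7 meetings.

7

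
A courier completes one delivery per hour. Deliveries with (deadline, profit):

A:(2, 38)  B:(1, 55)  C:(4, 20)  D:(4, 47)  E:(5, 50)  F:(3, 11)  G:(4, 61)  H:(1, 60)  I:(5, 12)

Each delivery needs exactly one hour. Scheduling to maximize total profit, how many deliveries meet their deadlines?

Profit order: G=61 H=60 B=55 E=50 D=47 A=38 C=20 I=12 F=11
Assign: G→slot 4, H→slot 1, B skipped, E→slot 5, D→slot 3, A→slot 2, C skipped, I skipped, F skipped.
Slots: [1:H] [2:A] [3:D] [4:G] [5:E]
5 of 9 scheduled.

5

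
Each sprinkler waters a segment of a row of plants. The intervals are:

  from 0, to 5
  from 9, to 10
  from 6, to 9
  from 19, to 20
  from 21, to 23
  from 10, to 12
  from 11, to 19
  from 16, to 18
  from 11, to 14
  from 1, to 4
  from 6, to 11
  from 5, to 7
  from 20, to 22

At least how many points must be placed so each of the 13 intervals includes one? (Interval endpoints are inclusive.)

Sort by right endpoint; whenever an interval is uncovered, place a point at its right end.
Sorted: [1,4] [0,5] [5,7] [6,9] [9,10] [6,11] [10,12] [11,14] [16,18] [11,19] [19,20] [20,22] [21,23]
{[1,4],[0,5]} hit by 4; {[5,7],[6,9]} hit by 7; {[9,10],[6,11],[10,12]} hit by 10; {[11,14]} hit by 14; {[16,18],[11,19]} hit by 18; {[19,20],[20,22]} hit by 20; {[21,23]} hit by 23.
Points: 4, 7, 10, 14, 18, 20, 23 (7 total).

7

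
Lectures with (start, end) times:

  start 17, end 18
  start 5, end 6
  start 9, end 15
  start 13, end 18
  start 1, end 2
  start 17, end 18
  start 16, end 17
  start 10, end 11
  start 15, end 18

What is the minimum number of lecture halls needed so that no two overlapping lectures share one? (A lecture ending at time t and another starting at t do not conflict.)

Count concurrent intervals with a sweep; the peak is the room count.
Events (time:±→running): 1:+→1 2:-→0 5:+→1 6:-→0 9:+→1 10:+→2 11:-→1 13:+→2 15:-→1 15:+→2 16:+→3 17:-→2 17:+→3 17:+→4 … peak 4.

4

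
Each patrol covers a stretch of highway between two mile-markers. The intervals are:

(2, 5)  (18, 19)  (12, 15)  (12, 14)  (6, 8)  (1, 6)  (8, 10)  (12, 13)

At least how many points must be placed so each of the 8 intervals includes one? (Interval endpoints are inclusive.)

By right end: [2,5]  [1,6]  [6,8]  [8,10]  [12,13]  [12,14]  [12,15]  [18,19]
[2,5] uncovered → point at 5; [6,8] uncovered → point at 8; [12,13] uncovered → point at 13; [18,19] uncovered → point at 19.
Points: 5, 8, 13, 19 (4 total).

4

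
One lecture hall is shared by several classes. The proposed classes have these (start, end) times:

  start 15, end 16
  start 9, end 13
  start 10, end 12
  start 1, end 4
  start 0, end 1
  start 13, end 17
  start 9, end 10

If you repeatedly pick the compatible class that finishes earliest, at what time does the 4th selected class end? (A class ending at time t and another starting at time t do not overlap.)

By end time: (0,1), (1,4), (9,10), (10,12), (9,13), (15,16), (13,17).
Pick (0,1); next start ≥ 1 → (1,4); next start ≥ 4 → (9,10); next start ≥ 10 → (10,12); next start ≥ 12 → (15,16).
Selected: (0,1) (1,4) (9,10) (10,12) (15,16)

12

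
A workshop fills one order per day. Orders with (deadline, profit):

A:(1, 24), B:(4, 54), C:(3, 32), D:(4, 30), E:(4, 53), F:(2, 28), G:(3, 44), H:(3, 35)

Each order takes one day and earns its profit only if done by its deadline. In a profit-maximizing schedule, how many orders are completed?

4

By profit: B(d4,54), E(d4,53), G(d3,44), H(d3,35), C(d3,32), D(d4,30), F(d2,28), A(d1,24)
B→slot 4; E→slot 3; G→slot 2; H→slot 1; C skipped; D skipped; F skipped; A skipped.
4 of 8 scheduled.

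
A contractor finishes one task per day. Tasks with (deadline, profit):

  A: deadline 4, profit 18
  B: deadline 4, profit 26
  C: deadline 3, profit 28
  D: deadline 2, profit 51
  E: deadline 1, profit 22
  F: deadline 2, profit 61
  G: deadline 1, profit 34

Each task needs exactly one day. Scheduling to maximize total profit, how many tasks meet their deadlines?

Profit order: F=61 D=51 G=34 C=28 B=26 E=22 A=18
Assign: F→slot 2, D→slot 1, G skipped, C→slot 3, B→slot 4, E skipped, A skipped.
Slots: [1:D] [2:F] [3:C] [4:B]
4 of 7 scheduled.

4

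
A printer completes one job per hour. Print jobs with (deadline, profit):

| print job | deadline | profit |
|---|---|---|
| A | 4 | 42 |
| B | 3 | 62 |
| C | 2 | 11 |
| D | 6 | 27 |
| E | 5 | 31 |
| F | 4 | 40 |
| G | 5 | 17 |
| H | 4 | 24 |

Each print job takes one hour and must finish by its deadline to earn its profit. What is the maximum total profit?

Sort by profit descending; place each in the latest free slot ≤ its deadline.
Profit order: B=62 A=42 F=40 E=31 D=27 H=24 G=17 C=11
Assign: B→slot 3, A→slot 4, F→slot 2, E→slot 5, D→slot 6, H→slot 1, G skipped, C skipped.
Slots: [1:H] [2:F] [3:B] [4:A] [5:E] [6:D]
Profit = 24 + 40 + 62 + 42 + 31 + 27 = 226

226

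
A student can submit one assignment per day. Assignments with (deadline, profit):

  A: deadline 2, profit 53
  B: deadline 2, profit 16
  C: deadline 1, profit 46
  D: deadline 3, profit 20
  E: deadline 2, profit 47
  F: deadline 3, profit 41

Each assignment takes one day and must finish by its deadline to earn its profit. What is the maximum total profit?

141

Sort by profit descending; place each in the latest free slot ≤ its deadline.
Profit order: A=53 E=47 C=46 F=41 D=20 B=16
Assign: A→slot 2, E→slot 1, C skipped, F→slot 3, D skipped, B skipped.
Slots: [1:E] [2:A] [3:F]
Profit = 47 + 53 + 41 = 141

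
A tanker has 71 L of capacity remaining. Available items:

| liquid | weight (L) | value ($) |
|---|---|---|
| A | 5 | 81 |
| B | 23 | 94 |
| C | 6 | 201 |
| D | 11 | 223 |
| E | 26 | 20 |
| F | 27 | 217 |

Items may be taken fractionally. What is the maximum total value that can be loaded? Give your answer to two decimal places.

811.91

Greedy by value/weight ratio, highest first.
Ratios (sorted): C 33.50, D 20.27, A 16.20, F 8.04, B 4.09, E 0.77
take C (6 @ 201); take D (11 @ 223); take A (5 @ 81); take F (27 @ 217); take 22/23 of B → 89.91. Capacity used 71/71.
Total value = 811.91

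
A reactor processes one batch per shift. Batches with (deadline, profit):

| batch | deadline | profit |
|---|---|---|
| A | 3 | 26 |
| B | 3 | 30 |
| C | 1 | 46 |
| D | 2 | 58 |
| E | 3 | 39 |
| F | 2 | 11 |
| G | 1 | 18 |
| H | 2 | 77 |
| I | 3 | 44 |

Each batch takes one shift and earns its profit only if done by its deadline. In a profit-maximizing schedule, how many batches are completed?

3

Take jobs in profit order; each goes to the latest open slot no later than its deadline.
By profit: H(d2,77), D(d2,58), C(d1,46), I(d3,44), E(d3,39), B(d3,30), A(d3,26), G(d1,18), F(d2,11)
H→slot 2; D→slot 1; C skipped; I→slot 3; E skipped; B skipped; A skipped; G skipped; F skipped.
3 of 9 scheduled.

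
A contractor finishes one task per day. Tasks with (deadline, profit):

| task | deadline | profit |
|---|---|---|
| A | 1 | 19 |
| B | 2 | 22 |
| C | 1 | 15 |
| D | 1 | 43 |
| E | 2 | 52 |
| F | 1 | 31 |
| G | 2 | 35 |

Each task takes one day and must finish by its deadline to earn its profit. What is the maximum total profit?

Sort by profit descending; place each in the latest free slot ≤ its deadline.
By profit: E(d2,52), D(d1,43), G(d2,35), F(d1,31), B(d2,22), A(d1,19), C(d1,15)
E→slot 2; D→slot 1; G skipped; F skipped; B skipped; A skipped; C skipped.
Profit = 43 + 52 = 95

95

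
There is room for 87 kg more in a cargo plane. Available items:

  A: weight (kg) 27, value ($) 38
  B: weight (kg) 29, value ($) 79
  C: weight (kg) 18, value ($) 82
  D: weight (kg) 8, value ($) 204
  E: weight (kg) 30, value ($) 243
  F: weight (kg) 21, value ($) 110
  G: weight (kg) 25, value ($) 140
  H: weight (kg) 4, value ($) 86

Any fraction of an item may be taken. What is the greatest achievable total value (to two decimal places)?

Greedy by value/weight ratio, highest first.
Order: D (204/8=25.50) > H (86/4=21.50) > E (243/30=8.10) > G (140/25=5.60) > F (110/21=5.24) > C (82/18=4.56) > B (79/29=2.72) > A (38/27=1.41)
Fill: take D (8 @ 204) → take H (4 @ 86) → take E (30 @ 243) → take G (25 @ 140) → take 20/21 of F → 104.76; 87/87 used.
Total value = 777.76

777.76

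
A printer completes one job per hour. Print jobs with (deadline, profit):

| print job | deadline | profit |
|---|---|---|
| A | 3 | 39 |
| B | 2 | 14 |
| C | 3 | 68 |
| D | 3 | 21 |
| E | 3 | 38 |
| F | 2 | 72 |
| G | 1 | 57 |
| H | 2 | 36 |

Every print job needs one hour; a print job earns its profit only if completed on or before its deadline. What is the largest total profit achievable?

197

By profit: F(d2,72), C(d3,68), G(d1,57), A(d3,39), E(d3,38), H(d2,36), D(d3,21), B(d2,14)
F→slot 2; C→slot 3; G→slot 1; A skipped; E skipped; H skipped; D skipped; B skipped.
Profit = 57 + 72 + 68 = 197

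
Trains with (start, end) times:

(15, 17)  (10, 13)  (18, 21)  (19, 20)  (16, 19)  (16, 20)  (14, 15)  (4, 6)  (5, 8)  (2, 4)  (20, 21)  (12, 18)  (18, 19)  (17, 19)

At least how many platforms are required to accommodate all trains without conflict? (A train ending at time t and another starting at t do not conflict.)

5

starts: [2, 4, 5, 10, 12, 14, 15, 16, 16, 17, 18, 18, 19, 20]
ends:   [4, 6, 8, 13, 15, 17, 18, 19, 19, 19, 20, 20, 21, 21]
s2→1 e4→0 s4→1 s5→2 e6→1 e8→0 s10→1 s12→2 e13→1 s14→2 e15→1 s15→2 s16→3 s16→4 e17→3 s17→4 e18→3 s18→4 s18→5  — peak 5.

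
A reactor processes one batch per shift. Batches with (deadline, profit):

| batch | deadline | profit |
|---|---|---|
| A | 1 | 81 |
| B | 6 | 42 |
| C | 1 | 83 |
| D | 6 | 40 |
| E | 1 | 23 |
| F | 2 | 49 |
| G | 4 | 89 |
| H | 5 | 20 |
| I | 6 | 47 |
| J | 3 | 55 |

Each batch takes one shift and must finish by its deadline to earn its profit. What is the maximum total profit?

365

By profit: G(d4,89), C(d1,83), A(d1,81), J(d3,55), F(d2,49), I(d6,47), B(d6,42), D(d6,40), E(d1,23), H(d5,20)
G→slot 4; C→slot 1; A skipped; J→slot 3; F→slot 2; I→slot 6; B→slot 5; D skipped; E skipped; H skipped.
Profit = 83 + 49 + 55 + 89 + 42 + 47 = 365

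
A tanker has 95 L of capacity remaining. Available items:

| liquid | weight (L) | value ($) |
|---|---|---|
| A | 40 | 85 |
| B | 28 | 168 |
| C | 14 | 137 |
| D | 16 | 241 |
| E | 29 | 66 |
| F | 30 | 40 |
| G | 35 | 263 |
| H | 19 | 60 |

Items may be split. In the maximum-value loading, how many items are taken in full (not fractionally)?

Sort by value per unit weight and fill in that order.
Ratios (sorted): D 15.06, C 9.79, G 7.51, B 6.00, H 3.16, E 2.28, A 2.12, F 1.33
take D (16 @ 241); take C (14 @ 137); take G (35 @ 263); take B (28 @ 168); take 2/19 of H → 6.32. Capacity used 95/95.
4 item(s) taken whole; one partial (take 2/19 of H).

4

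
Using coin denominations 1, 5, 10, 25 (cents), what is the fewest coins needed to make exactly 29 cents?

29 = 1×25 + 4×1
Total coins = 1 + 4 = 5

5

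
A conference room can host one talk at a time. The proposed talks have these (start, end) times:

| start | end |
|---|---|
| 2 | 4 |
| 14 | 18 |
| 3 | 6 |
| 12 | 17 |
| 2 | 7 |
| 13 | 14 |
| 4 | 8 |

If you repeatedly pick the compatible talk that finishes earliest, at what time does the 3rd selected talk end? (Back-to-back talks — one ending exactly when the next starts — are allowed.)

14

Order by finish time; keep every interval that doesn't clash with the previous kept one.
Sorted by end: (2,4)  (3,6)  (2,7)  (4,8)  (13,14)  (12,17)  (14,18)
take (2,4); skip (2,7); take (4,8); take (13,14); skip (12,17); take (14,18).
Selected: (2,4) (4,8) (13,14) (14,18)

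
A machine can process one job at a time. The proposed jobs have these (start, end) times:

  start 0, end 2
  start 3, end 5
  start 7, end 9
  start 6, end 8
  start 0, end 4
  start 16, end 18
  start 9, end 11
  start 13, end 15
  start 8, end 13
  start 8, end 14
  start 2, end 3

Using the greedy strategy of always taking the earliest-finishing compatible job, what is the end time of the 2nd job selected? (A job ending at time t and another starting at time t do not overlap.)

Sorted by end: (0,2)  (2,3)  (0,4)  (3,5)  (6,8)  (7,9)  (9,11)  (8,13)  (8,14)  (13,15)  (16,18)
take (0,2); take (2,3); take (3,5); take (6,8); take (9,11); skip (8,13); skip (8,14); take (13,15); take (16,18).
Selected: (0,2) (2,3) (3,5) (6,8) (9,11) (13,15) (16,18)

3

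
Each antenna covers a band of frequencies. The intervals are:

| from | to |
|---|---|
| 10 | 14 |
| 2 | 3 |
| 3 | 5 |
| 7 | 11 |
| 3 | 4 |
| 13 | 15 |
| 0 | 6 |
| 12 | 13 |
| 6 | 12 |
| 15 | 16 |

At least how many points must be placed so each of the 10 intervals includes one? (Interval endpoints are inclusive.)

Sort by right endpoint; whenever an interval is uncovered, place a point at its right end.
By right end: [2,3]  [3,4]  [3,5]  [0,6]  [7,11]  [6,12]  [12,13]  [10,14]  [13,15]  [15,16]
[2,3] uncovered → point at 3; [7,11] uncovered → point at 11; [12,13] uncovered → point at 13; [15,16] uncovered → point at 16.
Points: 3, 11, 13, 16 (4 total).

4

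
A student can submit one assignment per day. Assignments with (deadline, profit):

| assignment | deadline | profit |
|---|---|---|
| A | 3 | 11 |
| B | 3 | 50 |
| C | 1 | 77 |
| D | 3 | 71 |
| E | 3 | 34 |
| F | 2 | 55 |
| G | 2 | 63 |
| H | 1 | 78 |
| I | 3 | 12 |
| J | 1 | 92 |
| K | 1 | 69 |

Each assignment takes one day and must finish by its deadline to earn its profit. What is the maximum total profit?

226

Profit order: J=92 H=78 C=77 D=71 K=69 G=63 F=55 B=50 E=34 I=12 A=11
Assign: J→slot 1, H skipped, C skipped, D→slot 3, K skipped, G→slot 2, F skipped, B skipped, E skipped, I skipped, A skipped.
Slots: [1:J] [2:G] [3:D]
Profit = 92 + 63 + 71 = 226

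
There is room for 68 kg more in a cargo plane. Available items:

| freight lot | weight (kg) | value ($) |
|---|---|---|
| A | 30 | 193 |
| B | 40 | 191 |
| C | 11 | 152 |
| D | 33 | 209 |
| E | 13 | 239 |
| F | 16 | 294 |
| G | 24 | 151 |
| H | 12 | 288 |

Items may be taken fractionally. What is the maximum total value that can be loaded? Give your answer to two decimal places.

Greedy by value/weight ratio, highest first.
Ratios (sorted): H 24.00, E 18.38, F 18.38, C 13.82, A 6.43, D 6.33, G 6.29, B 4.78
take H (12 @ 288); take E (13 @ 239); take F (16 @ 294); take C (11 @ 152); take 16/30 of A → 102.93. Capacity used 68/68.
Total value = 1075.93

1075.93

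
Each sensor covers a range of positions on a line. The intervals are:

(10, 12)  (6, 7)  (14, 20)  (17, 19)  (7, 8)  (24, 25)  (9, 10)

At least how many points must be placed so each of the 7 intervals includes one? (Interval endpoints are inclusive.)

4

Process intervals by earliest right end; each time one isn't hit yet, stab at its right endpoint.
Sorted: [6,7] [7,8] [9,10] [10,12] [17,19] [14,20] [24,25]
{[6,7],[7,8]} hit by 7; {[9,10],[10,12]} hit by 10; {[17,19],[14,20]} hit by 19; {[24,25]} hit by 25.
Points: 7, 10, 19, 25 (4 total).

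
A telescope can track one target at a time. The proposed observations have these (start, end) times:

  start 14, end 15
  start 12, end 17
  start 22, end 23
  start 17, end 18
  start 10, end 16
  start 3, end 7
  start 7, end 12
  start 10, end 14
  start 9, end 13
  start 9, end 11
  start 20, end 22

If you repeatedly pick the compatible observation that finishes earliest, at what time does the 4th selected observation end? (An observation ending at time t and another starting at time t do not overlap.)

18

Greedy by earliest finish: after sorting by end time, pick each interval compatible with the last pick.
Sorted by end: (3,7)  (9,11)  (7,12)  (9,13)  (10,14)  (14,15)  (10,16)  (12,17)  (17,18)  (20,22)  (22,23)
take (3,7); take (9,11); skip (9,13); take (14,15); take (17,18); take (20,22); take (22,23).
Selected: (3,7) (9,11) (14,15) (17,18) (20,22) (22,23)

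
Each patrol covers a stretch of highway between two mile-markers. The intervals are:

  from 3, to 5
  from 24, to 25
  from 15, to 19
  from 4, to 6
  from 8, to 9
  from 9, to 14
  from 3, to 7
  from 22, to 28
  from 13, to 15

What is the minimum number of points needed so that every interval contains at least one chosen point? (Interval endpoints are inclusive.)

Sorted: [3,5] [4,6] [3,7] [8,9] [9,14] [13,15] [15,19] [24,25] [22,28]
{[3,5],[4,6],[3,7]} hit by 5; {[8,9],[9,14]} hit by 9; {[13,15],[15,19]} hit by 15; {[24,25],[22,28]} hit by 25.
Points: 5, 9, 15, 25 (4 total).

4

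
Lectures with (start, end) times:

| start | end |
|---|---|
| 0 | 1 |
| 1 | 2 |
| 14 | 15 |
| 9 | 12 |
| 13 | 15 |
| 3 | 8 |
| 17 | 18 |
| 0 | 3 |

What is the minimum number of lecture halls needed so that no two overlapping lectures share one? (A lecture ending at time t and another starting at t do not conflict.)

2

Events (time:±→running): 0:+→1 0:+→2 … peak 2.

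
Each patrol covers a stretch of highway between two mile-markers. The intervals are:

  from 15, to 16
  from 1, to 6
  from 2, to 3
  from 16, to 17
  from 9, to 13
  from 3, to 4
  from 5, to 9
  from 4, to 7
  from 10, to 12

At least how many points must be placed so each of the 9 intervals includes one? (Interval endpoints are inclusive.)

By right end: [2,3]  [3,4]  [1,6]  [4,7]  [5,9]  [10,12]  [9,13]  [15,16]  [16,17]
[2,3] uncovered → point at 3; [4,7] uncovered → point at 7; [10,12] uncovered → point at 12; [15,16] uncovered → point at 16.
Points: 3, 7, 12, 16 (4 total).

4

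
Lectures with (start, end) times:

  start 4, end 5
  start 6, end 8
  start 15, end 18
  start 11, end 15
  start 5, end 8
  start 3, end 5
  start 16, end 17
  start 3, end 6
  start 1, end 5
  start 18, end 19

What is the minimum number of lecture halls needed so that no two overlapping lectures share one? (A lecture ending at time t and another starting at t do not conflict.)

The answer is the maximum number of intervals overlapping at any instant.
Events (time:±→running): 1:+→1 3:+→2 3:+→3 4:+→4 … peak 4.

4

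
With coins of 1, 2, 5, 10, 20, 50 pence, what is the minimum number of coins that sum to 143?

6

Greedy: take as many of the largest coin as possible, then repeat with the remainder.
143 − 2×50→43 − 2×20→3 − 1×2→1 − 1×1→0
Total coins = 2 + 2 + 1 + 1 = 6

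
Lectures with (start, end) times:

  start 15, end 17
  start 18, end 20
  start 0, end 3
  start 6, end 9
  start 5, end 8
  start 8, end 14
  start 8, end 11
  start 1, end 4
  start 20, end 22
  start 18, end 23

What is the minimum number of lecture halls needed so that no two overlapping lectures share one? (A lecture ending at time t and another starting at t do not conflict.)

3

starts: [0, 1, 5, 6, 8, 8, 15, 18, 18, 20]
ends:   [3, 4, 8, 9, 11, 14, 17, 20, 22, 23]
s0→1 s1→2 e3→1 e4→0 s5→1 s6→2 e8→1 s8→2 s8→3  — peak 3.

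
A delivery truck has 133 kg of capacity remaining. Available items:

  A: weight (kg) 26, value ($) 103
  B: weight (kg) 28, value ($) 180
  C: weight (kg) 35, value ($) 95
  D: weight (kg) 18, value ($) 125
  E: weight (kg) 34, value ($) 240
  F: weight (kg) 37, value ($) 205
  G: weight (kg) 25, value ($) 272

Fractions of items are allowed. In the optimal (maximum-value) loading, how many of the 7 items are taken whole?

4

Ratios (sorted): G 10.88, E 7.06, D 6.94, B 6.43, F 5.54, A 3.96, C 2.71
take G (25 @ 272); take E (34 @ 240); take D (18 @ 125); take B (28 @ 180); take 28/37 of F → 155.14. Capacity used 133/133.
4 item(s) taken whole; one partial (take 28/37 of F).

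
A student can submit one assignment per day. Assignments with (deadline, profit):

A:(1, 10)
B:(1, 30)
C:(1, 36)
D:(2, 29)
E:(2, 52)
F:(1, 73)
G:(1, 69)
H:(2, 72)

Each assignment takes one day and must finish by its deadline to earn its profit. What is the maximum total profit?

By profit: F(d1,73), H(d2,72), G(d1,69), E(d2,52), C(d1,36), B(d1,30), D(d2,29), A(d1,10)
F→slot 1; H→slot 2; G skipped; E skipped; C skipped; B skipped; D skipped; A skipped.
Profit = 73 + 72 = 145

145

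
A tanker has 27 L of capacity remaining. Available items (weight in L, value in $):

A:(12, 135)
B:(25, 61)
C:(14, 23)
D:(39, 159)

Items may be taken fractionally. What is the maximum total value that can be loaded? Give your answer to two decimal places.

Ratios (sorted): A 11.25, D 4.08, B 2.44, C 1.64
take A (12 @ 135); take 15/39 of D → 61.15. Capacity used 27/27.
Total value = 196.15

196.15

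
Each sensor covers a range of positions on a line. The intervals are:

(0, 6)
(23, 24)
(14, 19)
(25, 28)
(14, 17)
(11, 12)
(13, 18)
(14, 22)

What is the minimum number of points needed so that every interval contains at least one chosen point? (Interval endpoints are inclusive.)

Process intervals by earliest right end; each time one isn't hit yet, stab at its right endpoint.
By right end: [0,6]  [11,12]  [14,17]  [13,18]  [14,19]  [14,22]  [23,24]  [25,28]
[0,6] uncovered → point at 6; [11,12] uncovered → point at 12; [14,17] uncovered → point at 17; [23,24] uncovered → point at 24; [25,28] uncovered → point at 28.
Points: 6, 12, 17, 24, 28 (5 total).

5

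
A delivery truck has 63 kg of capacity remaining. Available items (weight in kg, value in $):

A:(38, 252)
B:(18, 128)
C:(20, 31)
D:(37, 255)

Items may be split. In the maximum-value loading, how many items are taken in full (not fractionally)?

Sort by value per unit weight and fill in that order.
Order: B (128/18=7.11) > D (255/37=6.89) > A (252/38=6.63) > C (31/20=1.55)
Fill: take B (18 @ 128) → take D (37 @ 255) → take 8/38 of A → 53.05; 63/63 used.
2 item(s) taken whole; one partial (take 8/38 of A).

2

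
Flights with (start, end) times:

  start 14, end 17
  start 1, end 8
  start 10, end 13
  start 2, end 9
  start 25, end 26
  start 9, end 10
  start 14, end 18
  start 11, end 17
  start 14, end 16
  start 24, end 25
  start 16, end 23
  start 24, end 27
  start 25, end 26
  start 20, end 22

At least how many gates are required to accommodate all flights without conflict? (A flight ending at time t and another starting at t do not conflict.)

starts: [1, 2, 9, 10, 11, 14, 14, 14, 16, 20, 24, 24, 25, 25]
ends:   [8, 9, 10, 13, 16, 17, 17, 18, 22, 23, 25, 26, 26, 27]
s1→1 s2→2 e8→1 e9→0 s9→1 e10→0 s10→1 s11→2 e13→1 s14→2 s14→3 s14→4  — peak 4.

4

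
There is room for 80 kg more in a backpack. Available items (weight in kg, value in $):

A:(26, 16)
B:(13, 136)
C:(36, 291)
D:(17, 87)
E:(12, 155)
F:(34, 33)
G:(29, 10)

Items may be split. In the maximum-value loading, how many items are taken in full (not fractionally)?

Sort by value per unit weight and fill in that order.
Ratios (sorted): E 12.92, B 10.46, C 8.08, D 5.12, F 0.97, A 0.62, G 0.34
take E (12 @ 155); take B (13 @ 136); take C (36 @ 291); take D (17 @ 87); take 2/34 of F → 1.94. Capacity used 80/80.
4 item(s) taken whole; one partial (take 2/34 of F).

4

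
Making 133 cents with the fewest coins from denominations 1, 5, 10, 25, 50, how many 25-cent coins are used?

1

133 = 2×50 + 1×25 + 1×5 + 3×1
Count of 25: 1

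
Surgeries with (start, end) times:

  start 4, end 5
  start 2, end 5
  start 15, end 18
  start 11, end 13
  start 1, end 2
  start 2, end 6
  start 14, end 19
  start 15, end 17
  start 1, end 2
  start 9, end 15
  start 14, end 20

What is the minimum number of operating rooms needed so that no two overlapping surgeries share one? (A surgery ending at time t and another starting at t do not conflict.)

Events (time:±→running): 1:+→1 1:+→2 2:-→1 2:-→0 2:+→1 2:+→2 4:+→3 5:-→2 5:-→1 6:-→0 9:+→1 11:+→2 13:-→1 14:+→2 14:+→3 15:-→2 15:+→3 15:+→4 … peak 4.

4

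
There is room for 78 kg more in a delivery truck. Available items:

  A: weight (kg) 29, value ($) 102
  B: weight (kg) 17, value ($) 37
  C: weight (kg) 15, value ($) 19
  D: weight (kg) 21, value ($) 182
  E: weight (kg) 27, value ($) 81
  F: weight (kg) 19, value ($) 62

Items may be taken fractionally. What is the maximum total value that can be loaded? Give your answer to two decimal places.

Sort by value per unit weight and fill in that order.
Ratios (sorted): D 8.67, A 3.52, F 3.26, E 3.00, B 2.18, C 1.27
take D (21 @ 182); take A (29 @ 102); take F (19 @ 62); take 9/27 of E → 27.00. Capacity used 78/78.
Total value = 373.00

373.00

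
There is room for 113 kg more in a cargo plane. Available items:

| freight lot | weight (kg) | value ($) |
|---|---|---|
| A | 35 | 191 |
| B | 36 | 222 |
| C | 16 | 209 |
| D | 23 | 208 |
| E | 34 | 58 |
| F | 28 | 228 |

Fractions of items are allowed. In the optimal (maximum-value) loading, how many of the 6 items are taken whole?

4

Sort by value per unit weight and fill in that order.
Ratios (sorted): C 13.06, D 9.04, F 8.14, B 6.17, A 5.46, E 1.71
take C (16 @ 209); take D (23 @ 208); take F (28 @ 228); take B (36 @ 222); take 10/35 of A → 54.57. Capacity used 113/113.
4 item(s) taken whole; one partial (take 10/35 of A).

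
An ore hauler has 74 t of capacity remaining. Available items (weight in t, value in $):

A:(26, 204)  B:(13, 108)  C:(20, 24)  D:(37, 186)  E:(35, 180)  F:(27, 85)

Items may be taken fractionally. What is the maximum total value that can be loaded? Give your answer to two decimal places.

492.00

Greedy by value/weight ratio, highest first.
Order: B (108/13=8.31) > A (204/26=7.85) > E (180/35=5.14) > D (186/37=5.03) > F (85/27=3.15) > C (24/20=1.20)
Fill: take B (13 @ 108) → take A (26 @ 204) → take E (35 @ 180); 74/74 used.
Total value = 492.00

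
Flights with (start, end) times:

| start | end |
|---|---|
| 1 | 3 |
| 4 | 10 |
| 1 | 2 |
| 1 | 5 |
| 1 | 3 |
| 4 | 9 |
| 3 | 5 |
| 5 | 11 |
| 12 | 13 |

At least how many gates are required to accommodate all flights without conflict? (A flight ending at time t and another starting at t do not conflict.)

Events (time:±→running): 1:+→1 1:+→2 1:+→3 1:+→4 … peak 4.

4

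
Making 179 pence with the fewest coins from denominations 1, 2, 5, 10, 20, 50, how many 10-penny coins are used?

0

Greedy: take as many of the largest coin as possible, then repeat with the remainder.
179 − 3×50→29 − 1×20→9 − 1×5→4 − 2×2→0
Count of 10: 0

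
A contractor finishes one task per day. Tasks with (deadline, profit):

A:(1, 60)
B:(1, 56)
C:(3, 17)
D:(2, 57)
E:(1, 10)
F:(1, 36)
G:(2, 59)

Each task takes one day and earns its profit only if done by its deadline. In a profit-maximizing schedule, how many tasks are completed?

3

Take jobs in profit order; each goes to the latest open slot no later than its deadline.
By profit: A(d1,60), G(d2,59), D(d2,57), B(d1,56), F(d1,36), C(d3,17), E(d1,10)
A→slot 1; G→slot 2; D skipped; B skipped; F skipped; C→slot 3; E skipped.
3 of 7 scheduled.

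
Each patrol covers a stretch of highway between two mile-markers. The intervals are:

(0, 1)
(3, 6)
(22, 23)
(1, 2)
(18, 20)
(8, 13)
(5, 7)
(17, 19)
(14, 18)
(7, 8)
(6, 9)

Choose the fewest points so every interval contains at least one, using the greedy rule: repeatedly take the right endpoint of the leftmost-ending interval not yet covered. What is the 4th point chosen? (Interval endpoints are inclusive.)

Process intervals by earliest right end; each time one isn't hit yet, stab at its right endpoint.
Sorted: [0,1] [1,2] [3,6] [5,7] [7,8] [6,9] [8,13] [14,18] [17,19] [18,20] [22,23]
{[0,1],[1,2]} hit by 1; {[3,6],[5,7]} hit by 6; {[7,8],[6,9],[8,13]} hit by 8; {[14,18],[17,19],[18,20]} hit by 18; {[22,23]} hit by 23.
Points: 1, 6, 8, 18, 23 (5 total).

18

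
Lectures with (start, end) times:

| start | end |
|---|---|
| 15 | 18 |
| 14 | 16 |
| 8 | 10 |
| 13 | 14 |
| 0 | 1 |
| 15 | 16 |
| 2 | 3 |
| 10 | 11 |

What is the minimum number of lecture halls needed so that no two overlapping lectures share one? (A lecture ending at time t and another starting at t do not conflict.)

3

Events (time:±→running): 0:+→1 1:-→0 2:+→1 3:-→0 8:+→1 10:-→0 10:+→1 11:-→0 13:+→1 14:-→0 14:+→1 15:+→2 15:+→3 … peak 3.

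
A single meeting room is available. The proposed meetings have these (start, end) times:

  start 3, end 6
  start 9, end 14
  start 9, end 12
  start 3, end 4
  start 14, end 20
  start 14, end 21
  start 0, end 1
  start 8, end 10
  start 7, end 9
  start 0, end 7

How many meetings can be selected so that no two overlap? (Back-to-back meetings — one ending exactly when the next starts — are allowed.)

Sort by end time and greedily take each interval whose start is ≥ the last chosen end.
Sorted by end: (0,1)  (3,4)  (3,6)  (0,7)  (7,9)  (8,10)  (9,12)  (9,14)  (14,20)  (14,21)
take (0,1); take (3,4); skip (0,7); take (7,9); take (9,12); skip (9,14); take (14,20).
Selected 5 meetings.

5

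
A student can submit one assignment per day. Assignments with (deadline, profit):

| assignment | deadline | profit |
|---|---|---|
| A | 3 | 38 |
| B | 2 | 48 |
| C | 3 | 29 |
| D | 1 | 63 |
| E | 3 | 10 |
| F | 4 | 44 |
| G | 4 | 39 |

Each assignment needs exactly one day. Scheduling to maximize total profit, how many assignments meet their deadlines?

4

Take jobs in profit order; each goes to the latest open slot no later than its deadline.
By profit: D(d1,63), B(d2,48), F(d4,44), G(d4,39), A(d3,38), C(d3,29), E(d3,10)
D→slot 1; B→slot 2; F→slot 4; G→slot 3; A skipped; C skipped; E skipped.
4 of 7 scheduled.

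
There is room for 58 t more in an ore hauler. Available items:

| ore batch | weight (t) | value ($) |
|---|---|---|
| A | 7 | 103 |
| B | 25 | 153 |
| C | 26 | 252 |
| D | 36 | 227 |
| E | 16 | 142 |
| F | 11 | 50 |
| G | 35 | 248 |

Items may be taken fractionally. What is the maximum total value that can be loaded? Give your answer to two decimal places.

560.77

Greedy by value/weight ratio, highest first.
Order: A (103/7=14.71) > C (252/26=9.69) > E (142/16=8.88) > G (248/35=7.09) > D (227/36=6.31) > B (153/25=6.12) > F (50/11=4.55)
Fill: take A (7 @ 103) → take C (26 @ 252) → take E (16 @ 142) → take 9/35 of G → 63.77; 58/58 used.
Total value = 560.77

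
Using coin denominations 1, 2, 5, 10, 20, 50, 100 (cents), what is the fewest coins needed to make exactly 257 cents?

Greedy: take as many of the largest coin as possible, then repeat with the remainder.
257 − 2×100→57 − 1×50→7 − 1×5→2 − 1×2→0
Total coins = 2 + 1 + 1 + 1 = 5

5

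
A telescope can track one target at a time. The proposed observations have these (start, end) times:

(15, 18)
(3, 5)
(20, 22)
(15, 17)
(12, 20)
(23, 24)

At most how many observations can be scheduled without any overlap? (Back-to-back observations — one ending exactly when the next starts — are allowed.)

Greedy by earliest finish: after sorting by end time, pick each interval compatible with the last pick.
By end time: (3,5), (15,17), (15,18), (12,20), (20,22), (23,24).
Pick (3,5); next start ≥ 5 → (15,17); next start ≥ 17 → (20,22); next start ≥ 22 → (23,24).
Selected 4 observations.

4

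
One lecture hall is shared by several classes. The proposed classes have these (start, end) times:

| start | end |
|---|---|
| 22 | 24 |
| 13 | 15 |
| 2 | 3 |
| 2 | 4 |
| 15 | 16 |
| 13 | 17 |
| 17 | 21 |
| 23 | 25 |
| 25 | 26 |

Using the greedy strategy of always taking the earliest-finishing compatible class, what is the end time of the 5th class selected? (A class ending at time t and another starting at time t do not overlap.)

Sort by end time and greedily take each interval whose start is ≥ the last chosen end.
By end time: (2,3), (2,4), (13,15), (15,16), (13,17), (17,21), (22,24), (23,25), (25,26).
Pick (2,3); next start ≥ 3 → (13,15); next start ≥ 15 → (15,16); next start ≥ 16 → (17,21); next start ≥ 21 → (22,24); next start ≥ 24 → (25,26).
Selected: (2,3) (13,15) (15,16) (17,21) (22,24) (25,26)

24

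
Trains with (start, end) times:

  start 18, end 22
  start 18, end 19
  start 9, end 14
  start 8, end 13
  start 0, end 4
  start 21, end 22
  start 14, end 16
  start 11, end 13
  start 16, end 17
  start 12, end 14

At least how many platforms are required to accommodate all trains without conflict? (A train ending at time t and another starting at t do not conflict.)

4

starts: [0, 8, 9, 11, 12, 14, 16, 18, 18, 21]
ends:   [4, 13, 13, 14, 14, 16, 17, 19, 22, 22]
s0→1 e4→0 s8→1 s9→2 s11→3 s12→4  — peak 4.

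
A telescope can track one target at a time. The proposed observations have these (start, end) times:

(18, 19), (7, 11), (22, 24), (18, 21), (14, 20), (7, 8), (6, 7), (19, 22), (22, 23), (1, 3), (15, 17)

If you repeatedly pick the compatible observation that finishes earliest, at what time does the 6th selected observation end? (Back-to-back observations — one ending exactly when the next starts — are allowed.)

Order by finish time; keep every interval that doesn't clash with the previous kept one.
Sorted by end: (1,3)  (6,7)  (7,8)  (7,11)  (15,17)  (18,19)  (14,20)  (18,21)  (19,22)  (22,23)  (22,24)
take (1,3); take (6,7); take (7,8); take (15,17); take (18,19); take (19,22); take (22,23).
Selected: (1,3) (6,7) (7,8) (15,17) (18,19) (19,22) (22,23)

22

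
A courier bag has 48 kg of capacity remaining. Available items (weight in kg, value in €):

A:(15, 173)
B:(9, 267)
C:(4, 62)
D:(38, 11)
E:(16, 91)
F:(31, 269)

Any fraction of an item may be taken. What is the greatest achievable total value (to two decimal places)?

Order: B (267/9=29.67) > C (62/4=15.50) > A (173/15=11.53) > F (269/31=8.68) > E (91/16=5.69) > D (11/38=0.29)
Fill: take B (9 @ 267) → take C (4 @ 62) → take A (15 @ 173) → take 20/31 of F → 173.55; 48/48 used.
Total value = 675.55

675.55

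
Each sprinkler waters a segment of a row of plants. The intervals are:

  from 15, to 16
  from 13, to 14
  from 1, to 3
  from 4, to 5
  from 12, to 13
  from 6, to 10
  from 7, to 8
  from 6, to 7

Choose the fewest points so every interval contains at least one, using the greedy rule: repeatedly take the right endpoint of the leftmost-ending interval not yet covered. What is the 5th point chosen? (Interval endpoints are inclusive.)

Process intervals by earliest right end; each time one isn't hit yet, stab at its right endpoint.
By right end: [1,3]  [4,5]  [6,7]  [7,8]  [6,10]  [12,13]  [13,14]  [15,16]
[1,3] uncovered → point at 3; [4,5] uncovered → point at 5; [6,7] uncovered → point at 7; [12,13] uncovered → point at 13; [15,16] uncovered → point at 16.
Points: 3, 5, 7, 13, 16 (5 total).

16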